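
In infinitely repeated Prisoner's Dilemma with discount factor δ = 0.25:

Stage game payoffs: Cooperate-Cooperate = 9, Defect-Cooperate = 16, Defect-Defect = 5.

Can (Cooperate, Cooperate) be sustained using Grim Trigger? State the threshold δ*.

δ* = 0.6364; since δ = 0.25 < 0.6364, cooperation cannot be sustained

Work:
For Grim Trigger:
Cooperate forever: 9/(1-δ)
Defect then punished: 16 + 5·δ/(1-δ)
Need: 9/(1-δ) ≥ 16 + 5·δ/(1-δ)
Solving: δ ≥ (T-R)/(T-P) = (16-9)/(16-5) = 0.6364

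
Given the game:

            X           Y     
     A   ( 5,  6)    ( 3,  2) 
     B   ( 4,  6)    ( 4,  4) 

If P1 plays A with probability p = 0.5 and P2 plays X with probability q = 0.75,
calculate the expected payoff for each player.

E[P1] = 4.25, E[P2] = 5.25

Work:
E[P1] = p·q·π₁(A,X) + p·(1-q)·π₁(A,Y) + (1-p)·q·π₁(B,X) + (1-p)·(1-q)·π₁(B,Y)
= 0.5·0.75·5 + 0.5·0.25·3 + 0.5·0.75·4 + 0.5·0.25·4
= 4.25

E[P2] = 5.25 (similar calculation)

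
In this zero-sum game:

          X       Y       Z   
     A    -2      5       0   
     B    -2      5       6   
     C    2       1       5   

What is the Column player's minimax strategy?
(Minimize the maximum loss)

Column should play X, value = 2

Work:
Column player minimizes Row's maximum payoff:
Column X: max payoff to Row = 2
Column Y: max payoff to Row = 5
Column Z: max payoff to Row = 6
Minimum is 2, achieved by column X.
Minimax strategy: X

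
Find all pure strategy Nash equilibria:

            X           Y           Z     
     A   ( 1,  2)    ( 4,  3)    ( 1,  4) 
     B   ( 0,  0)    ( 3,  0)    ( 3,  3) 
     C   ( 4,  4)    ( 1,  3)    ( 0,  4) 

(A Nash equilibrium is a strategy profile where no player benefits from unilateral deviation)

Nash equilibrium: (B, Z), (C, X)

Work:
Best responses:
  P1 vs X: payoffs [1, 0, 4] → best response C (payoff 4)
  P1 vs Y: payoffs [4, 3, 1] → best response A (payoff 4)
  P1 vs Z: payoffs [1, 3, 0] → best response B (payoff 3)
  P2 vs A: payoffs [2, 3, 4] → best response Z (payoff 4)
  P2 vs B: payoffs [0, 0, 3] → best response Z (payoff 3)
  P2 vs C: payoffs [4, 3, 4] → best response X/Z (payoff 4)
Mutual best responses: (B,Z), (C,X) → Nash equilibria.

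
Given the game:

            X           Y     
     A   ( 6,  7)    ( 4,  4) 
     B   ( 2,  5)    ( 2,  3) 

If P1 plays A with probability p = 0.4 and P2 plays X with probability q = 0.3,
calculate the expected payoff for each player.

E[P1] = 3.04, E[P2] = 4.12

Work:
E[P1] = p·q·π₁(A,X) + p·(1-q)·π₁(A,Y) + (1-p)·q·π₁(B,X) + (1-p)·(1-q)·π₁(B,Y)
= 0.4·0.3·6 + 0.4·0.7·4 + 0.6·0.3·2 + 0.6·0.7·2
= 3.04

E[P2] = 4.12 (similar calculation)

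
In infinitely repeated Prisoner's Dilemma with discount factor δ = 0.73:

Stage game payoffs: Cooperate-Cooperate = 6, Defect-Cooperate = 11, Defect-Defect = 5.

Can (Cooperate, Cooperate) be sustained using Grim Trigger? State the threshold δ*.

δ* = 0.8333; since δ = 0.73 < 0.8333, cooperation cannot be sustained

Work:
For Grim Trigger:
Cooperate forever: 6/(1-δ)
Defect then punished: 11 + 5·δ/(1-δ)
Need: 6/(1-δ) ≥ 11 + 5·δ/(1-δ)
Solving: δ ≥ (T-R)/(T-P) = (11-6)/(11-5) = 0.8333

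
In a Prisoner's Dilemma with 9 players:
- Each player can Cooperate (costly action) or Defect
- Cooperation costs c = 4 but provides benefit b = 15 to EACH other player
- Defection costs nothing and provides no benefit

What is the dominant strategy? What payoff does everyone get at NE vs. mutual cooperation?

Dominant: Defect; NE payoff = 0; Coop payoff = 116

Work:
Defect dominates (saves cost c = 4, benefit to others is external)
NE: All defect → everyone gets 0
If all cooperate: each receives (8)×15 - 4 = 116
Social dilemma: 116 > 0 but NE gives 0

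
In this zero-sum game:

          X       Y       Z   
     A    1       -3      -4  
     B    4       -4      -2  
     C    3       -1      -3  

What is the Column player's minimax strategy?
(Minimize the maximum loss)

Column should play Z, value = -2

Work:
Column player minimizes Row's maximum payoff:
Column X: max payoff to Row = 4
Column Y: max payoff to Row = -1
Column Z: max payoff to Row = -2
Minimum is -2, achieved by column Z.
Minimax strategy: Z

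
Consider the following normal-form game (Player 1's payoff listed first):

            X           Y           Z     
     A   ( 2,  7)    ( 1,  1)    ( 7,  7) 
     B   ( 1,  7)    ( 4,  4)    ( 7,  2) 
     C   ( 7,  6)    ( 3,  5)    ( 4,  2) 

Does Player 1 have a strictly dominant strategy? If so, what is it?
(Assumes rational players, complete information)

No strictly dominant strategy exists for Player 1

Work:
A strategy strictly dominates another if it gives a strictly higher payoff against every opponent action. Compare each pair of P1's strategies column-by-column:
  A vs B: [2 vs 1, 1 vs 4, 7 vs 7] → A does not strictly dominate B (column Y: 1 ≤ 4)
  A vs C: [2 vs 7, 1 vs 3, 7 vs 4] → A does not strictly dominate C (column X: 2 ≤ 7)
  B vs A: [1 vs 2, 4 vs 1, 7 vs 7] → B does not strictly dominate A (column X: 1 ≤ 2)
  B vs C: [1 vs 7, 4 vs 3, 7 vs 4] → B does not strictly dominate C (column X: 1 ≤ 7)
  C vs A: [7 vs 2, 3 vs 1, 4 vs 7] → C does not strictly dominate A (column Z: 4 ≤ 7)
  C vs B: [7 vs 1, 3 vs 4, 4 vs 7] → C does not strictly dominate B (column Y: 3 ≤ 4)
No single strategy strictly dominates all others → no strictly dominant strategy.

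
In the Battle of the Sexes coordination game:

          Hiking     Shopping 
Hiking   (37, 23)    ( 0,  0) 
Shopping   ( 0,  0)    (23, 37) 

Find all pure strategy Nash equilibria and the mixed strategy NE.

Pure NE: (Hiking, Hiking) and (Shopping, Shopping); Mixed NE: p = 0.6167, q = 0.3833

Work:
Check pure NE:
(Hiking, Hiking): (37, 23) - no unilateral deviation beneficial
(Shopping, Shopping): (23, 37) - no unilateral deviation beneficial
Mixed NE: P1 plays Hiking with p = 0.6167, P2 plays Hiking with q = 0.3833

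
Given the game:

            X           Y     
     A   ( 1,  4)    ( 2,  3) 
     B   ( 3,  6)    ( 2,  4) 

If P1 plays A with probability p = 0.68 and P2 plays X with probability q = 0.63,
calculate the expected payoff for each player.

E[P1] = 1.7732, E[P2] = 4.1516

Work:
E[P1] = p·q·π₁(A,X) + p·(1-q)·π₁(A,Y) + (1-p)·q·π₁(B,X) + (1-p)·(1-q)·π₁(B,Y)
= 0.68·0.63·1 + 0.68·0.37·2 + 0.32·0.63·3 + 0.32·0.37·2
= 1.7732

E[P2] = 4.1516 (similar calculation)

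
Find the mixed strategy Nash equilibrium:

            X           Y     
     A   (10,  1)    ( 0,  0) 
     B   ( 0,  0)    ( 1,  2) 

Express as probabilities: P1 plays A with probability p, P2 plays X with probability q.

p = 0.6667, q = 0.0909

Work:
Find probabilities that make opponent indifferent:
P2 chooses q to make P1 indifferent between A and B
P1 chooses p to make P2 indifferent between X and Y
Mixed NE: P1 plays (A: 0.6667, B: 0.3333), P2 plays (X: 0.0909, Y: 0.9091)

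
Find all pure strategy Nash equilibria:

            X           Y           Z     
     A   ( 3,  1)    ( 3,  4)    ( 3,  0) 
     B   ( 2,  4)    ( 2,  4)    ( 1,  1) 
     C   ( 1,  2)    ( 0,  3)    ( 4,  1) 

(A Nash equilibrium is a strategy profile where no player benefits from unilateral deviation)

Nash equilibrium: (A, Y)

Work:
Best responses:
  P1 vs X: payoffs [3, 2, 1] → best response A (payoff 3)
  P1 vs Y: payoffs [3, 2, 0] → best response A (payoff 3)
  P1 vs Z: payoffs [3, 1, 4] → best response C (payoff 4)
  P2 vs A: payoffs [1, 4, 0] → best response Y (payoff 4)
  P2 vs B: payoffs [4, 4, 1] → best response X/Y (payoff 4)
  P2 vs C: payoffs [2, 3, 1] → best response Y (payoff 3)
Mutual best responses: (A,Y) → Nash equilibria.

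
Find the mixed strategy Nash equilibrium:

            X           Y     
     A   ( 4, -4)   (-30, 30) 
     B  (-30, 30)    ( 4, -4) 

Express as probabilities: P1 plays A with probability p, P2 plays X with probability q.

p = 0.5, q = 0.5

Work:
Find probabilities that make opponent indifferent:
P2 chooses q to make P1 indifferent between A and B
P1 chooses p to make P2 indifferent between X and Y
Mixed NE: P1 plays (A: 0.5, B: 0.5), P2 plays (X: 0.5, Y: 0.5)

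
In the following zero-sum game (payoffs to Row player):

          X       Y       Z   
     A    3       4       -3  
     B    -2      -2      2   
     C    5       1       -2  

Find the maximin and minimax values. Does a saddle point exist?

Maximin = -2, Minimax = 2, Saddle: False

Work:
Row minimums: [-3, -2, -2] → maximin = -2
Column maximums: [5, 4, 2] → minimax = 2
No saddle point (maximin ≠ minimax). Mixed strategy needed.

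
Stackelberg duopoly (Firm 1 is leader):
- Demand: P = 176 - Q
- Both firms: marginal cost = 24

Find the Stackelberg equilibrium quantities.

q₁* (leader) = 76.0, q₂* (follower) = 38.0

Work:
Follower's reaction: q₂ = (a - c - q₁)/2
Leader substitutes: π₁ = q₁·(a - q₁ - (a-c-q₁)/2 - c)
FOC: q₁* = (176 - 24)/2 = 76.00
Then: q₂* = (176 - 24 - 76.0)/2 = 38.00
Leader has first-mover advantage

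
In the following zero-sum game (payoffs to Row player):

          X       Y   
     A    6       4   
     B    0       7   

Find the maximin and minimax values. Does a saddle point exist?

Maximin = 4, Minimax = 6, Saddle: False

Work:
Row minimums: [4, 0] → maximin = 4
Column maximums: [6, 7] → minimax = 6
No saddle point (maximin ≠ minimax). Mixed strategy needed.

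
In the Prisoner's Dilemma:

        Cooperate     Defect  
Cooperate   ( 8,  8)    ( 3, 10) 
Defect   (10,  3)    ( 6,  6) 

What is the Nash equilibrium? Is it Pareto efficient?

(Defect, Defect) is NE; not Pareto efficient

Work:
Defect dominates Cooperate for both players:
If P2 cooperates: Defect (10) > Cooperate (8)
If P2 defects: Defect (6) > Cooperate (3)
NE: (Defect, Defect) with payoff (6, 6)
But (Cooperate, Cooperate) = (8, 8) Pareto dominates (6, 6)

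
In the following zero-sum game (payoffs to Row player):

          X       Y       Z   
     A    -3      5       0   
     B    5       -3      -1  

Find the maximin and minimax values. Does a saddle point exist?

Maximin = -3, Minimax = 0, Saddle: False

Work:
Row minimums: [-3, -3] → maximin = -3
Column maximums: [5, 5, 0] → minimax = 0
No saddle point (maximin ≠ minimax). Mixed strategy needed.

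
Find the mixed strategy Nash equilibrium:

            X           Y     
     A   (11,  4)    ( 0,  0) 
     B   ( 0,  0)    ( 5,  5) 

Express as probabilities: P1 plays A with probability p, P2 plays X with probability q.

p = 0.5556, q = 0.3125

Work:
Find probabilities that make opponent indifferent:
P2 chooses q to make P1 indifferent between A and B
P1 chooses p to make P2 indifferent between X and Y
Mixed NE: P1 plays (A: 0.5556, B: 0.4444), P2 plays (X: 0.3125, Y: 0.6875)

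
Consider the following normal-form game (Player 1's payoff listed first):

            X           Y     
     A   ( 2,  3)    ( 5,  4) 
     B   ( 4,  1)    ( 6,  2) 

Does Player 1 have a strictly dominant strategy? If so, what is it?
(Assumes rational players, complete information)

Yes, Player 1's strictly dominant strategy is B

Work:
A strategy strictly dominates another if it gives a strictly higher payoff against every opponent action. Compare each pair of P1's strategies column-by-column:
  A vs B: [2 vs 4, 5 vs 6] → A does not strictly dominate B (column X: 2 ≤ 4)
  B vs A: [4 vs 2, 6 vs 5] → B strictly dominates A
B strictly dominates every other strategy → strictly dominant.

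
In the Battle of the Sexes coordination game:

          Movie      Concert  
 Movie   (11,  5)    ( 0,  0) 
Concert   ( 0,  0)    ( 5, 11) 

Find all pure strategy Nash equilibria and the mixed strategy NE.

Pure NE: (Movie, Movie) and (Concert, Concert); Mixed NE: p = 0.6875, q = 0.3125

Work:
Check pure NE:
(Movie, Movie): (11, 5) - no unilateral deviation beneficial
(Concert, Concert): (5, 11) - no unilateral deviation beneficial
Mixed NE: P1 plays Movie with p = 0.6875, P2 plays Movie with q = 0.3125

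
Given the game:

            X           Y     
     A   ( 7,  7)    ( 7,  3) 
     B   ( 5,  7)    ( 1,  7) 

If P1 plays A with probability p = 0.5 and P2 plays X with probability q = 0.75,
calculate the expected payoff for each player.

E[P1] = 5.5, E[P2] = 6.5

Work:
E[P1] = p·q·π₁(A,X) + p·(1-q)·π₁(A,Y) + (1-p)·q·π₁(B,X) + (1-p)·(1-q)·π₁(B,Y)
= 0.5·0.75·7 + 0.5·0.25·7 + 0.5·0.75·5 + 0.5·0.25·1
= 5.5

E[P2] = 6.5 (similar calculation)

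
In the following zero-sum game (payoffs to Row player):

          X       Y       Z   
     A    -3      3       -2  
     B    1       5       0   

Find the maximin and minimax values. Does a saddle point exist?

Maximin = 0, Minimax = 0, Saddle: True

Work:
Row minimums: [-3, 0] → maximin = 0
Column maximums: [1, 5, 0] → minimax = 0
Saddle point exists! Game value = 0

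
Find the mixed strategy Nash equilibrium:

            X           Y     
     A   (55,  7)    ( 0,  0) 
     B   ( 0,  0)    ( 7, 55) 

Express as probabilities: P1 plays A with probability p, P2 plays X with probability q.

p = 0.8871, q = 0.1129

Work:
Find probabilities that make opponent indifferent:
P2 chooses q to make P1 indifferent between A and B
P1 chooses p to make P2 indifferent between X and Y
Mixed NE: P1 plays (A: 0.8871, B: 0.1129), P2 plays (X: 0.1129, Y: 0.8871)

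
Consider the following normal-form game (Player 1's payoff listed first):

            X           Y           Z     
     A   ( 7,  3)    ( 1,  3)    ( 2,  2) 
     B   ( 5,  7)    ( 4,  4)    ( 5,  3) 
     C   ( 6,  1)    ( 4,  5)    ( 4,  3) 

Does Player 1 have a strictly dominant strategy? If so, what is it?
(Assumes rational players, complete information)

No strictly dominant strategy exists for Player 1

Work:
A strategy strictly dominates another if it gives a strictly higher payoff against every opponent action. Compare each pair of P1's strategies column-by-column:
  A vs B: [7 vs 5, 1 vs 4, 2 vs 5] → A does not strictly dominate B (column Y: 1 ≤ 4)
  A vs C: [7 vs 6, 1 vs 4, 2 vs 4] → A does not strictly dominate C (column Y: 1 ≤ 4)
  B vs A: [5 vs 7, 4 vs 1, 5 vs 2] → B does not strictly dominate A (column X: 5 ≤ 7)
  B vs C: [5 vs 6, 4 vs 4, 5 vs 4] → B does not strictly dominate C (column X: 5 ≤ 6)
  C vs A: [6 vs 7, 4 vs 1, 4 vs 2] → C does not strictly dominate A (column X: 6 ≤ 7)
  C vs B: [6 vs 5, 4 vs 4, 4 vs 5] → C does not strictly dominate B (column Y: 4 ≤ 4)
No single strategy strictly dominates all others → no strictly dominant strategy.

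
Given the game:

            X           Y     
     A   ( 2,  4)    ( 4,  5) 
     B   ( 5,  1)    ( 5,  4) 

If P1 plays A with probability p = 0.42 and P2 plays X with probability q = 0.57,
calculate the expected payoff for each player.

E[P1] = 4.1012, E[P2] = 3.1888

Work:
E[P1] = p·q·π₁(A,X) + p·(1-q)·π₁(A,Y) + (1-p)·q·π₁(B,X) + (1-p)·(1-q)·π₁(B,Y)
= 0.42·0.57·2 + 0.42·0.43·4 + 0.58·0.57·5 + 0.58·0.43·5
= 4.1012

E[P2] = 3.1888 (similar calculation)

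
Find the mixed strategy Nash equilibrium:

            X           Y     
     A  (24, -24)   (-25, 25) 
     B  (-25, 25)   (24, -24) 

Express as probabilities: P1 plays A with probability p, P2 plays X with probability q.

p = 0.5, q = 0.5

Work:
Find probabilities that make opponent indifferent:
P2 chooses q to make P1 indifferent between A and B
P1 chooses p to make P2 indifferent between X and Y
Mixed NE: P1 plays (A: 0.5, B: 0.5), P2 plays (X: 0.5, Y: 0.5)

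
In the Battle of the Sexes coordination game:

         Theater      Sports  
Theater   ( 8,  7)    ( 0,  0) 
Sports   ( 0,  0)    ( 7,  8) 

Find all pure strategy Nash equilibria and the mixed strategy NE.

Pure NE: (Theater, Theater) and (Sports, Sports); Mixed NE: p = 0.5333, q = 0.4667

Work:
Check pure NE:
(Theater, Theater): (8, 7) - no unilateral deviation beneficial
(Sports, Sports): (7, 8) - no unilateral deviation beneficial
Mixed NE: P1 plays Theater with p = 0.5333, P2 plays Theater with q = 0.4667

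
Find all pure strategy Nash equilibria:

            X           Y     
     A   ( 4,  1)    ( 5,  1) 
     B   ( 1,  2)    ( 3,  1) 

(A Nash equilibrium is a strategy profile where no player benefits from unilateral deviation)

Nash equilibrium: (A, X), (A, Y)

Work:
Best responses:
  P1 vs X: payoffs [4, 1] → best response A (payoff 4)
  P1 vs Y: payoffs [5, 3] → best response A (payoff 5)
  P2 vs A: payoffs [1, 1] → best response X/Y (payoff 1)
  P2 vs B: payoffs [2, 1] → best response X (payoff 2)
Mutual best responses: (A,X), (A,Y) → Nash equilibria.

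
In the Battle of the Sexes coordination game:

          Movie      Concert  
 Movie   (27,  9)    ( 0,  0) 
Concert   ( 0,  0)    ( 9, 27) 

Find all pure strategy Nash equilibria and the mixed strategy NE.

Pure NE: (Movie, Movie) and (Concert, Concert); Mixed NE: p = 0.75, q = 0.25

Work:
Check pure NE:
(Movie, Movie): (27, 9) - no unilateral deviation beneficial
(Concert, Concert): (9, 27) - no unilateral deviation beneficial
Mixed NE: P1 plays Movie with p = 0.75, P2 plays Movie with q = 0.25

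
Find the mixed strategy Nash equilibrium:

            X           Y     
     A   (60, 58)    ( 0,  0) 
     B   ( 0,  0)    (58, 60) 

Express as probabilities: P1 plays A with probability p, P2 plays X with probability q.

p = 0.5085, q = 0.4915

Work:
Find probabilities that make opponent indifferent:
P2 chooses q to make P1 indifferent between A and B
P1 chooses p to make P2 indifferent between X and Y
Mixed NE: P1 plays (A: 0.5085, B: 0.4915), P2 plays (X: 0.4915, Y: 0.5085)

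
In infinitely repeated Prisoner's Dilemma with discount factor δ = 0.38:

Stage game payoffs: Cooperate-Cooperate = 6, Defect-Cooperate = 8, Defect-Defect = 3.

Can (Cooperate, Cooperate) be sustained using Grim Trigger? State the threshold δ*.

δ* = 0.4; since δ = 0.38 < 0.4, cooperation cannot be sustained

Work:
For Grim Trigger:
Cooperate forever: 6/(1-δ)
Defect then punished: 8 + 3·δ/(1-δ)
Need: 6/(1-δ) ≥ 8 + 3·δ/(1-δ)
Solving: δ ≥ (T-R)/(T-P) = (8-6)/(8-3) = 0.4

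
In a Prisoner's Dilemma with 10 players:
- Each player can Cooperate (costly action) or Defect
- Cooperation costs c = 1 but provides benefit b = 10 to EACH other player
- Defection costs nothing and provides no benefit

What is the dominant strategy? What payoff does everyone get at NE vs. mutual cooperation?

Dominant: Defect; NE payoff = 0; Coop payoff = 89

Work:
Defect dominates (saves cost c = 1, benefit to others is external)
NE: All defect → everyone gets 0
If all cooperate: each receives (9)×10 - 1 = 89
Social dilemma: 89 > 0 but NE gives 0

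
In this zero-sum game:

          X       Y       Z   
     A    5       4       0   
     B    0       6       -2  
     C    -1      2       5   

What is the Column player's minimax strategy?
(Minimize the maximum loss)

Column should play X or Z (all achieve the minimum), value = 5

Work:
Column player minimizes Row's maximum payoff:
Column X: max payoff to Row = 5
Column Y: max payoff to Row = 6
Column Z: max payoff to Row = 5
Minimum is 5, achieved by columns X, Z (tied).
Each of X or Z is a minimax strategy.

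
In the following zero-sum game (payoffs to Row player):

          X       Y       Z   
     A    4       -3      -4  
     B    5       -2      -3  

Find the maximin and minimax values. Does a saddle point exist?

Maximin = -3, Minimax = -3, Saddle: True

Work:
Row minimums: [-4, -3] → maximin = -3
Column maximums: [5, -2, -3] → minimax = -3
Saddle point exists! Game value = -3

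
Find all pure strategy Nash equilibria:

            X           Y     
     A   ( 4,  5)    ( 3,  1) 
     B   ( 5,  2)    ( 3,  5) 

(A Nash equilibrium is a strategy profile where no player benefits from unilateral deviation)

Nash equilibrium: (B, Y)

Work:
Best responses:
  P1 vs X: payoffs [4, 5] → best response B (payoff 5)
  P1 vs Y: payoffs [3, 3] → best response A/B (payoff 3)
  P2 vs A: payoffs [5, 1] → best response X (payoff 5)
  P2 vs B: payoffs [2, 5] → best response Y (payoff 5)
Mutual best responses: (B,Y) → Nash equilibria.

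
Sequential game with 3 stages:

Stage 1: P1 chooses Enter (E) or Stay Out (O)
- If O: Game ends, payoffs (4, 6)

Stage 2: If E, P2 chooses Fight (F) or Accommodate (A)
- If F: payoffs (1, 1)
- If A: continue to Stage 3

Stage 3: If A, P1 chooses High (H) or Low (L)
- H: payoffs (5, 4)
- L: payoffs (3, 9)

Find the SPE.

SPE: (E, A, H); Outcome (5, 4)

Work:
Stage 3: P1 chooses H (5 vs 3)
Stage 2: P2: F->1, A->4 (anticipating H). Choose A
Stage 1: P1: O->4, E->5 (anticipating A, H). Choose E
SPE path: E -> A -> H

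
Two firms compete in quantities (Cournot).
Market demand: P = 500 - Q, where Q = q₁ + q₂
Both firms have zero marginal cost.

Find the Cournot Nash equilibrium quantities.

q₁* = q₂* = 166.67; P* = 166.67

Work:
Profit: π_i = P·q_i = (a - q_i - q_j)·q_i
FOC: ∂π_i/∂q_i = a - 2q_i - q_j = 0
Reaction function: q_i = (500 - q_j)/2
Symmetry: q* = 500/3 = 166.67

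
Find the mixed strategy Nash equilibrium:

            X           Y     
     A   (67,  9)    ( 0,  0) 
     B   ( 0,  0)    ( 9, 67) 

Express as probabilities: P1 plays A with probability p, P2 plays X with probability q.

p = 0.8816, q = 0.1184

Work:
Find probabilities that make opponent indifferent:
P2 chooses q to make P1 indifferent between A and B
P1 chooses p to make P2 indifferent between X and Y
Mixed NE: P1 plays (A: 0.8816, B: 0.1184), P2 plays (X: 0.1184, Y: 0.8816)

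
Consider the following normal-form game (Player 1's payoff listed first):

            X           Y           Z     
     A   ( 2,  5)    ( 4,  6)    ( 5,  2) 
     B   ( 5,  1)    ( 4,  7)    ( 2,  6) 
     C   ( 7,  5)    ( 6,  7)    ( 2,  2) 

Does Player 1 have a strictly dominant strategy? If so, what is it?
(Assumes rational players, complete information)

No strictly dominant strategy exists for Player 1

Work:
A strategy strictly dominates another if it gives a strictly higher payoff against every opponent action. Compare each pair of P1's strategies column-by-column:
  A vs B: [2 vs 5, 4 vs 4, 5 vs 2] → A does not strictly dominate B (column X: 2 ≤ 5)
  A vs C: [2 vs 7, 4 vs 6, 5 vs 2] → A does not strictly dominate C (column X: 2 ≤ 7)
  B vs A: [5 vs 2, 4 vs 4, 2 vs 5] → B does not strictly dominate A (column Y: 4 ≤ 4)
  B vs C: [5 vs 7, 4 vs 6, 2 vs 2] → B does not strictly dominate C (column X: 5 ≤ 7)
  C vs A: [7 vs 2, 6 vs 4, 2 vs 5] → C does not strictly dominate A (column Z: 2 ≤ 5)
  C vs B: [7 vs 5, 6 vs 4, 2 vs 2] → C does not strictly dominate B (column Z: 2 ≤ 2)
No single strategy strictly dominates all others → no strictly dominant strategy.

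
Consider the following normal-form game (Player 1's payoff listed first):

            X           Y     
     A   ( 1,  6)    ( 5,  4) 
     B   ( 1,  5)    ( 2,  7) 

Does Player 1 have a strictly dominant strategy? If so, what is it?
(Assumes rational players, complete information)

No strictly dominant strategy exists for Player 1

Work:
A strategy strictly dominates another if it gives a strictly higher payoff against every opponent action. Compare each pair of P1's strategies column-by-column:
  A vs B: [1 vs 1, 5 vs 2] → A does not strictly dominate B (column X: 1 ≤ 1)
  B vs A: [1 vs 1, 2 vs 5] → B does not strictly dominate A (column X: 1 ≤ 1)
No single strategy strictly dominates all others → no strictly dominant strategy.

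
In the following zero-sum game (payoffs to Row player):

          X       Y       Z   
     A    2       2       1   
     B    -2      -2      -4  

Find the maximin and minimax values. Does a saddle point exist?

Maximin = 1, Minimax = 1, Saddle: True

Work:
Row minimums: [1, -4] → maximin = 1
Column maximums: [2, 2, 1] → minimax = 1
Saddle point exists! Game value = 1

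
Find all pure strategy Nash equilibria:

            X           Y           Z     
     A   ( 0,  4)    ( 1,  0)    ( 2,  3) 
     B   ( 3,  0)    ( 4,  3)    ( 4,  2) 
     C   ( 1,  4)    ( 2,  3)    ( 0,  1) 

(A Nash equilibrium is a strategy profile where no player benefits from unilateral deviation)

Nash equilibrium: (B, Y)

Work:
Best responses:
  P1 vs X: payoffs [0, 3, 1] → best response B (payoff 3)
  P1 vs Y: payoffs [1, 4, 2] → best response B (payoff 4)
  P1 vs Z: payoffs [2, 4, 0] → best response B (payoff 4)
  P2 vs A: payoffs [4, 0, 3] → best response X (payoff 4)
  P2 vs B: payoffs [0, 3, 2] → best response Y (payoff 3)
  P2 vs C: payoffs [4, 3, 1] → best response X (payoff 4)
Mutual best responses: (B,Y) → Nash equilibria.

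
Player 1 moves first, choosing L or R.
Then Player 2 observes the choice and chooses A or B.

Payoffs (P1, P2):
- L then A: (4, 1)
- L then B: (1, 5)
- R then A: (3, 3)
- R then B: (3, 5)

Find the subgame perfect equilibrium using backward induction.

P1 plays R, P2 plays B after L and B after R; Payoff (3, 5)

Work:
Backward induction:
After L: P2 chooses B → P1 gets 1
After R: P2 chooses B → P1 gets 3
P1 chooses R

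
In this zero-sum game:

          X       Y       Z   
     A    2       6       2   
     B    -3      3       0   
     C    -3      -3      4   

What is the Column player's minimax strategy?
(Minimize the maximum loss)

Column should play X, value = 2

Work:
Column player minimizes Row's maximum payoff:
Column X: max payoff to Row = 2
Column Y: max payoff to Row = 6
Column Z: max payoff to Row = 4
Minimum is 2, achieved by column X.
Minimax strategy: X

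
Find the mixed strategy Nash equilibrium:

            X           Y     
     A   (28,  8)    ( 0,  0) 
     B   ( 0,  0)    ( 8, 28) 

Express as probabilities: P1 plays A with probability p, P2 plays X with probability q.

p = 0.7778, q = 0.2222

Work:
Find probabilities that make opponent indifferent:
P2 chooses q to make P1 indifferent between A and B
P1 chooses p to make P2 indifferent between X and Y
Mixed NE: P1 plays (A: 0.7778, B: 0.2222), P2 plays (X: 0.2222, Y: 0.7778)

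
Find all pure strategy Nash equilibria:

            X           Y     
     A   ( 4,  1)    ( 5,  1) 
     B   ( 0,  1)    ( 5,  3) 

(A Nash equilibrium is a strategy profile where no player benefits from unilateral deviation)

Nash equilibrium: (A, X), (A, Y), (B, Y)

Work:
Best responses:
  P1 vs X: payoffs [4, 0] → best response A (payoff 4)
  P1 vs Y: payoffs [5, 5] → best response A/B (payoff 5)
  P2 vs A: payoffs [1, 1] → best response X/Y (payoff 1)
  P2 vs B: payoffs [1, 3] → best response Y (payoff 3)
Mutual best responses: (A,X), (A,Y), (B,Y) → Nash equilibria.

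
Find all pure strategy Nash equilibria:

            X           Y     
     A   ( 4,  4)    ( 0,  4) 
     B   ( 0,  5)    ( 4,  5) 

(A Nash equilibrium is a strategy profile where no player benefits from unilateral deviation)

Nash equilibrium: (A, X), (B, Y)

Work:
Best responses:
  P1 vs X: payoffs [4, 0] → best response A (payoff 4)
  P1 vs Y: payoffs [0, 4] → best response B (payoff 4)
  P2 vs A: payoffs [4, 4] → best response X/Y (payoff 4)
  P2 vs B: payoffs [5, 5] → best response X/Y (payoff 5)
Mutual best responses: (A,X), (B,Y) → Nash equilibria.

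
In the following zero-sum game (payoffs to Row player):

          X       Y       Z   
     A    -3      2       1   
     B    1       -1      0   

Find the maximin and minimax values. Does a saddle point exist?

Maximin = -1, Minimax = 1, Saddle: False

Work:
Row minimums: [-3, -1] → maximin = -1
Column maximums: [1, 2, 1] → minimax = 1
No saddle point (maximin ≠ minimax). Mixed strategy needed.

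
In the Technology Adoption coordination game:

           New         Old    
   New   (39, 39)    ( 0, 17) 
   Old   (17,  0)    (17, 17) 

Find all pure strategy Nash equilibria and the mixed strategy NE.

Pure NE: (New, New) and (Old, Old); Mixed NE: p = 0.4359, q = 0.4359

Work:
Check pure NE:
(New, New): (39, 39) - no unilateral deviation beneficial
(Old, Old): (17, 17) - no unilateral deviation beneficial
Mixed NE: P1 plays New with p = 0.4359, P2 plays New with q = 0.4359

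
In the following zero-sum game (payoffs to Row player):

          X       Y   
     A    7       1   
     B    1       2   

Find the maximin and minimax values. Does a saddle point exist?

Maximin = 1, Minimax = 2, Saddle: False

Work:
Row minimums: [1, 1] → maximin = 1
Column maximums: [7, 2] → minimax = 2
No saddle point (maximin ≠ minimax). Mixed strategy needed.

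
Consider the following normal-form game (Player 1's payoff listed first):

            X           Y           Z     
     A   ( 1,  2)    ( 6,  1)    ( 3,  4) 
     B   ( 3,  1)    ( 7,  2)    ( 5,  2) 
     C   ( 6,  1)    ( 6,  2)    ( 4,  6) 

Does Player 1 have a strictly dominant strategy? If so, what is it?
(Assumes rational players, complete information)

No strictly dominant strategy exists for Player 1

Work:
A strategy strictly dominates another if it gives a strictly higher payoff against every opponent action. Compare each pair of P1's strategies column-by-column:
  A vs B: [1 vs 3, 6 vs 7, 3 vs 5] → A does not strictly dominate B (column X: 1 ≤ 3)
  A vs C: [1 vs 6, 6 vs 6, 3 vs 4] → A does not strictly dominate C (column X: 1 ≤ 6)
  B vs A: [3 vs 1, 7 vs 6, 5 vs 3] → B strictly dominates A
  B vs C: [3 vs 6, 7 vs 6, 5 vs 4] → B does not strictly dominate C (column X: 3 ≤ 6)
  C vs A: [6 vs 1, 6 vs 6, 4 vs 3] → C does not strictly dominate A (column Y: 6 ≤ 6)
  C vs B: [6 vs 3, 6 vs 7, 4 vs 5] → C does not strictly dominate B (column Y: 6 ≤ 7)
No single strategy strictly dominates all others → no strictly dominant strategy.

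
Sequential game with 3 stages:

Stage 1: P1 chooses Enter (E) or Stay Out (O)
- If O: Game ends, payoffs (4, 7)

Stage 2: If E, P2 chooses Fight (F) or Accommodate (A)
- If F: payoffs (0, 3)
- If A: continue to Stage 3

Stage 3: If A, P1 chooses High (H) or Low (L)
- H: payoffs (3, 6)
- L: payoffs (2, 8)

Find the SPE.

SPE: (O, A, H); Outcome (4, 7)

Work:
Stage 3: P1 chooses H (3 vs 2)
Stage 2: P2: F->3, A->6 (anticipating H). Choose A
Stage 1: P1: O->4, E->3 (anticipating A, H). Choose O
SPE path: O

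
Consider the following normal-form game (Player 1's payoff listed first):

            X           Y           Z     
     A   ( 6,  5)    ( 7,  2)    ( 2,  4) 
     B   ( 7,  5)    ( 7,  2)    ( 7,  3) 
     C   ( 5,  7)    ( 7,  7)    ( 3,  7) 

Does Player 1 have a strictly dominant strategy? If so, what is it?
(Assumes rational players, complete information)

No strictly dominant strategy exists for Player 1

Work:
A strategy strictly dominates another if it gives a strictly higher payoff against every opponent action. Compare each pair of P1's strategies column-by-column:
  A vs B: [6 vs 7, 7 vs 7, 2 vs 7] → A does not strictly dominate B (column X: 6 ≤ 7)
  A vs C: [6 vs 5, 7 vs 7, 2 vs 3] → A does not strictly dominate C (column Y: 7 ≤ 7)
  B vs A: [7 vs 6, 7 vs 7, 7 vs 2] → B does not strictly dominate A (column Y: 7 ≤ 7)
  B vs C: [7 vs 5, 7 vs 7, 7 vs 3] → B does not strictly dominate C (column Y: 7 ≤ 7)
  C vs A: [5 vs 6, 7 vs 7, 3 vs 2] → C does not strictly dominate A (column X: 5 ≤ 6)
  C vs B: [5 vs 7, 7 vs 7, 3 vs 7] → C does not strictly dominate B (column X: 5 ≤ 7)
No single strategy strictly dominates all others → no strictly dominant strategy.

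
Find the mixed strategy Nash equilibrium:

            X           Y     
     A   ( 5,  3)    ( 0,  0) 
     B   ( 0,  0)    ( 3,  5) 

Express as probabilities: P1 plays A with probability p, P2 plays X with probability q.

p = 0.625, q = 0.375

Work:
Find probabilities that make opponent indifferent:
P2 chooses q to make P1 indifferent between A and B
P1 chooses p to make P2 indifferent between X and Y
Mixed NE: P1 plays (A: 0.625, B: 0.375), P2 plays (X: 0.375, Y: 0.625)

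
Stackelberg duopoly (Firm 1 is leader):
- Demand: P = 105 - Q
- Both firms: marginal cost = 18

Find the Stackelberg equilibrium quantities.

q₁* (leader) = 43.5, q₂* (follower) = 21.75

Work:
Follower's reaction: q₂ = (a - c - q₁)/2
Leader substitutes: π₁ = q₁·(a - q₁ - (a-c-q₁)/2 - c)
FOC: q₁* = (105 - 18)/2 = 43.50
Then: q₂* = (105 - 18 - 43.5)/2 = 21.75
Leader has first-mover advantage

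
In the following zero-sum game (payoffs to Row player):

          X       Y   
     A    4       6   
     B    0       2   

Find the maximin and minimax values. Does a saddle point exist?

Maximin = 4, Minimax = 4, Saddle: True

Work:
Row minimums: [4, 0] → maximin = 4
Column maximums: [4, 6] → minimax = 4
Saddle point exists! Game value = 4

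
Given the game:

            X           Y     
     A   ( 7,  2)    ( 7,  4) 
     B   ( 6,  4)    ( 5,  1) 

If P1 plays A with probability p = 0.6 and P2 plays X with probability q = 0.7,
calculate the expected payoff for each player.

E[P1] = 6.48, E[P2] = 2.8

Work:
E[P1] = p·q·π₁(A,X) + p·(1-q)·π₁(A,Y) + (1-p)·q·π₁(B,X) + (1-p)·(1-q)·π₁(B,Y)
= 0.6·0.7·7 + 0.6·0.3·7 + 0.4·0.7·6 + 0.4·0.3·5
= 6.48

E[P2] = 2.8 (similar calculation)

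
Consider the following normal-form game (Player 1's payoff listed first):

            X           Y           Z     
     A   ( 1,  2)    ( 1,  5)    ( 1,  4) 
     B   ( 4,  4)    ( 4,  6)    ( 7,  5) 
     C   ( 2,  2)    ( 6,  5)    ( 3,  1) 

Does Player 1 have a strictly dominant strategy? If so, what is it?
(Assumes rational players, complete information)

No strictly dominant strategy exists for Player 1

Work:
A strategy strictly dominates another if it gives a strictly higher payoff against every opponent action. Compare each pair of P1's strategies column-by-column:
  A vs B: [1 vs 4, 1 vs 4, 1 vs 7] → A does not strictly dominate B (column X: 1 ≤ 4)
  A vs C: [1 vs 2, 1 vs 6, 1 vs 3] → A does not strictly dominate C (column X: 1 ≤ 2)
  B vs A: [4 vs 1, 4 vs 1, 7 vs 1] → B strictly dominates A
  B vs C: [4 vs 2, 4 vs 6, 7 vs 3] → B does not strictly dominate C (column Y: 4 ≤ 6)
  C vs A: [2 vs 1, 6 vs 1, 3 vs 1] → C strictly dominates A
  C vs B: [2 vs 4, 6 vs 4, 3 vs 7] → C does not strictly dominate B (column X: 2 ≤ 4)
No single strategy strictly dominates all others → no strictly dominant strategy.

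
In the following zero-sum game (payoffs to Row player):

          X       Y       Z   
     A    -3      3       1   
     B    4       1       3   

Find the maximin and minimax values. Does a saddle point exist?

Maximin = 1, Minimax = 3, Saddle: False

Work:
Row minimums: [-3, 1] → maximin = 1
Column maximums: [4, 3, 3] → minimax = 3
No saddle point (maximin ≠ minimax). Mixed strategy needed.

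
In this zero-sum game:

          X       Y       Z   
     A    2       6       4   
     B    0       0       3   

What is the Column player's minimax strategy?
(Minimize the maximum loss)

Column should play X, value = 2

Work:
Column player minimizes Row's maximum payoff:
Column X: max payoff to Row = 2
Column Y: max payoff to Row = 6
Column Z: max payoff to Row = 4
Minimum is 2, achieved by column X.
Minimax strategy: X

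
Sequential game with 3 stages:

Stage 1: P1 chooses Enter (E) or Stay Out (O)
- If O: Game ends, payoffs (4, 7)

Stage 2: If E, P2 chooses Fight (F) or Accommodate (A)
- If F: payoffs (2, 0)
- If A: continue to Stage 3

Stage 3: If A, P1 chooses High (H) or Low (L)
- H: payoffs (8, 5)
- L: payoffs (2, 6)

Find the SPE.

SPE: (E, A, H); Outcome (8, 5)

Work:
Stage 3: P1 chooses H (8 vs 2)
Stage 2: P2: F->0, A->5 (anticipating H). Choose A
Stage 1: P1: O->4, E->8 (anticipating A, H). Choose E
SPE path: E -> A -> H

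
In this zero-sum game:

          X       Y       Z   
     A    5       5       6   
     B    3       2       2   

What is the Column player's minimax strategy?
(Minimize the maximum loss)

Column should play X or Y (all achieve the minimum), value = 5

Work:
Column player minimizes Row's maximum payoff:
Column X: max payoff to Row = 5
Column Y: max payoff to Row = 5
Column Z: max payoff to Row = 6
Minimum is 5, achieved by columns X, Y (tied).
Each of X or Y is a minimax strategy.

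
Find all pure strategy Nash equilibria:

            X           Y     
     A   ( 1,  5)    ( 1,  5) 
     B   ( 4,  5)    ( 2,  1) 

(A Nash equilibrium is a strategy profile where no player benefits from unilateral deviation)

Nash equilibrium: (B, X)

Work:
Best responses:
  P1 vs X: payoffs [1, 4] → best response B (payoff 4)
  P1 vs Y: payoffs [1, 2] → best response B (payoff 2)
  P2 vs A: payoffs [5, 5] → best response X/Y (payoff 5)
  P2 vs B: payoffs [5, 1] → best response X (payoff 5)
Mutual best responses: (B,X) → Nash equilibria.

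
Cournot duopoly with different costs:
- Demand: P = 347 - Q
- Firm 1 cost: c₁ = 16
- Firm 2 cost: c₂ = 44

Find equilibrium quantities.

q₁* = 119.67, q₂* = 91.67

Work:
Reaction: q₁ = (347 - 16 - q₂)/2
Reaction: q₂ = (347 - 44 - q₁)/2
Solve simultaneously:
q₁* = (347 - 2×16 + 44)/3 = 119.67
q₂* = (347 - 2×44 + 16)/3 = 91.67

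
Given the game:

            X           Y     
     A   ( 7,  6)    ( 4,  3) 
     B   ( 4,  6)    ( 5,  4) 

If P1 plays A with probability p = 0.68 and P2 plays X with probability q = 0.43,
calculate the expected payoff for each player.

E[P1] = 5.0596, E[P2] = 4.4724

Work:
E[P1] = p·q·π₁(A,X) + p·(1-q)·π₁(A,Y) + (1-p)·q·π₁(B,X) + (1-p)·(1-q)·π₁(B,Y)
= 0.68·0.43·7 + 0.68·0.57·4 + 0.32·0.43·4 + 0.32·0.57·5
= 5.0596

E[P2] = 4.4724 (similar calculation)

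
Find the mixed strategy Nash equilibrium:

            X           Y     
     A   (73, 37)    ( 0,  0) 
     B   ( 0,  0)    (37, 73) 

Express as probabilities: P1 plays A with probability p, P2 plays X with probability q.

p = 0.6636, q = 0.3364

Work:
Find probabilities that make opponent indifferent:
P2 chooses q to make P1 indifferent between A and B
P1 chooses p to make P2 indifferent between X and Y
Mixed NE: P1 plays (A: 0.6636, B: 0.3364), P2 plays (X: 0.3364, Y: 0.6636)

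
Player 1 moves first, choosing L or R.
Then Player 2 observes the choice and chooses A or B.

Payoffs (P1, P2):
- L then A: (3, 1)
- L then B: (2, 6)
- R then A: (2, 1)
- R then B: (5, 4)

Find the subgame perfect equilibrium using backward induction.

P1 plays R, P2 plays B after L and B after R; Payoff (5, 4)

Work:
Backward induction:
After L: P2 chooses B → P1 gets 2
After R: P2 chooses B → P1 gets 5
P1 chooses R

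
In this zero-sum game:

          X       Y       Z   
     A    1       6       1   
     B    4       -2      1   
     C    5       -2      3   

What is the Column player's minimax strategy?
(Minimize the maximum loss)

Column should play Z, value = 3

Work:
Column player minimizes Row's maximum payoff:
Column X: max payoff to Row = 5
Column Y: max payoff to Row = 6
Column Z: max payoff to Row = 3
Minimum is 3, achieved by column Z.
Minimax strategy: Z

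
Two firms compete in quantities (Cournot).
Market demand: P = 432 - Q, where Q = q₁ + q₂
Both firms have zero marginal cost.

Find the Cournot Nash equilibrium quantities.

q₁* = q₂* = 144.0; P* = 144.0

Work:
Profit: π_i = P·q_i = (a - q_i - q_j)·q_i
FOC: ∂π_i/∂q_i = a - 2q_i - q_j = 0
Reaction function: q_i = (432 - q_j)/2
Symmetry: q* = 432/3 = 144.0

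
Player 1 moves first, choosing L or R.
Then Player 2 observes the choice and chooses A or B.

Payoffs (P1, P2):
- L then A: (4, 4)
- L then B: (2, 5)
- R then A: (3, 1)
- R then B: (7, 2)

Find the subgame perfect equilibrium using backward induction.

P1 plays R, P2 plays B after L and B after R; Payoff (7, 2)

Work:
Backward induction:
After L: P2 chooses B → P1 gets 2
After R: P2 chooses B → P1 gets 7
P1 chooses R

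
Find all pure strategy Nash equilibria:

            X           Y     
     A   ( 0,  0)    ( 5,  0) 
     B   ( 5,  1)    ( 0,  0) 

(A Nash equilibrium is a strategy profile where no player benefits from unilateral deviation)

Nash equilibrium: (A, Y), (B, X)

Work:
Best responses:
  P1 vs X: payoffs [0, 5] → best response B (payoff 5)
  P1 vs Y: payoffs [5, 0] → best response A (payoff 5)
  P2 vs A: payoffs [0, 0] → best response X/Y (payoff 0)
  P2 vs B: payoffs [1, 0] → best response X (payoff 1)
Mutual best responses: (A,Y), (B,X) → Nash equilibria.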